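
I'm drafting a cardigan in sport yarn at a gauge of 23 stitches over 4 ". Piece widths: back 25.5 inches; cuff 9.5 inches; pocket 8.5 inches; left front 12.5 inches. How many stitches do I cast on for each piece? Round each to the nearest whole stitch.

Rate = 23/4 = 5.75 sts per in.
back: 25.5 × 5.75 = 146.62 → 147.
cuff: 9.5 × 5.75 = 54.62 → 55.
pocket: 8.5 × 5.75 = 48.88 → 49.
left front: 12.5 × 5.75 = 71.88 → 72.

back 147; cuff 55; pocket 49; left front 72.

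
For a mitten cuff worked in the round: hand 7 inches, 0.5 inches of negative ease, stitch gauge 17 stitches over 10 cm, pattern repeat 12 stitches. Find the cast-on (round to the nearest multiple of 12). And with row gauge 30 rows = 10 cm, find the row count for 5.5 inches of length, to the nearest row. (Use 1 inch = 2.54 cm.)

Cast on 24 stitches; work 42 rows.

Finished = 7 − 0.5 = 6.5 inches.
6.5 inches × 2.54 = 16.51 cm.
17/10 = 1.7 sts per cm; 16.51 × 1.7 = 28.07 sts.
Nearest multiple of 12 → 24.
5.5 inches = 13.97 cm; × 3 = 41.91 → 42 rows.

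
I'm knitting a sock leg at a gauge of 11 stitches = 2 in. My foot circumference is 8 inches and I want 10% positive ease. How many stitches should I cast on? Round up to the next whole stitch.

49 stitches.

Finished = 8 × 1.10 = 8.80 in.
11 / 2 = 5.5 sts per inch.
8.80 × 5.5 = 48.40 sts.
→ 49 sts.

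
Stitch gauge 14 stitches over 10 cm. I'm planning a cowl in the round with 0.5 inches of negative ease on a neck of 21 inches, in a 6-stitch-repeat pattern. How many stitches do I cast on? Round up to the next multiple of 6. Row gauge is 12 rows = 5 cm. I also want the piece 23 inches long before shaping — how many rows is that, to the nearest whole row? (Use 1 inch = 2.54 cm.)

Finished = 21 − 0.5 = 20.5 inches.
20.5 inches × 2.54 = 52.07 cm.
14/10 = 1.4 sts per cm; 52.07 × 1.4 = 72.90 sts.
Next multiple of 6 → 78.
23 inches = 58.42 cm; × 2.4 = 140.21 → 140 rows.

Cast on 78 stitches; work 140 rows.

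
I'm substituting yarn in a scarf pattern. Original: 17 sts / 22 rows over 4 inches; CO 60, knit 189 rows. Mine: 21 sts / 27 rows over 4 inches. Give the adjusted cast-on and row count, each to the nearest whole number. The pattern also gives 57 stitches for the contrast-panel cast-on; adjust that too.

Stitches: 60 × 21/17 = 74.12 → 74.
Rows: 189 × 27/22 = 231.95 → 232.
contrast-panel cast-on: 57 × 21/17 = 70.41 → 70.

Cast on 74 stitches; work 232 rows; contrast-panel cast-on 70 stitches.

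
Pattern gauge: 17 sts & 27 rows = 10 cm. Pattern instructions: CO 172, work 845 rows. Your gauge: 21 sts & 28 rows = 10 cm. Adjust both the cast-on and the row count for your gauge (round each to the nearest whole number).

Stitches: 172 × 21/17 = 212.47 → 212.
Rows: 845 × 28/27 = 876.30 → 876.

Cast on 212 stitches; work 876 rows.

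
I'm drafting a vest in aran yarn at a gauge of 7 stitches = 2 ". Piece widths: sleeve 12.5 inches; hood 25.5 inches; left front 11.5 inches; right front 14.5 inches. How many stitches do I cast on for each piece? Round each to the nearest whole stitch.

Rate = 7/2 = 3.5 sts per in.
sleeve: 12.5 × 3.5 = 43.75 → 44.
hood: 25.5 × 3.5 = 89.25 → 89.
left front: 11.5 × 3.5 = 40.25 → 40.
right front: 14.5 × 3.5 = 50.75 → 51.

sleeve 44; hood 89; left front 40; right front 51.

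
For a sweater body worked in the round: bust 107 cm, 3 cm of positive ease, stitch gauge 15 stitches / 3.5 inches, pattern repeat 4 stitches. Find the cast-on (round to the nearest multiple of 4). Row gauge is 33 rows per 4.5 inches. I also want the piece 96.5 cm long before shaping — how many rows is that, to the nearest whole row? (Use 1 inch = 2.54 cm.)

Finished = 107 + 3 = 110 cm.
110 cm × 1/2.54 = 43.31 inches.
15/3.5 = 4.286 sts per in; 43.31 × 4.286 = 185.60 sts.
Nearest multiple of 4 → 184.
96.5 cm = 37.99 inches; × 7.333 = 278.61 → 279 rows.

Cast on 184 stitches; work 279 rows.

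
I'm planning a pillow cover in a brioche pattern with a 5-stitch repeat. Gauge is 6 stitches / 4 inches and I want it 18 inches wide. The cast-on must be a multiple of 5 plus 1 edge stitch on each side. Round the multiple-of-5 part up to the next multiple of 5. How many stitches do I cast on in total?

Cast on 27 stitches.

6 / 4 = 1.5 sts per inch.
18 × 1.5 = 27.00 sts.
Less 2 edge sts → 25.00 for the repeat.
Next multiple of 5: 25.
Add back 2 edge sts → 27.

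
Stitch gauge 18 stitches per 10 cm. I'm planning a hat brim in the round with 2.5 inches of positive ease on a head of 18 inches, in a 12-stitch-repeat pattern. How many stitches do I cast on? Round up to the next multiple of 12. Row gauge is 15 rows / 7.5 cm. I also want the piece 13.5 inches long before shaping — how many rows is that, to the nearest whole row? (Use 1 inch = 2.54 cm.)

Finished = 18 + 2.5 = 20.5 inches.
20.5 inches × 2.54 = 52.07 cm.
18/10 = 1.8 sts per cm; 52.07 × 1.8 = 93.73 sts.
Next multiple of 12 → 96.
13.5 inches = 34.29 cm; × 2 = 68.58 → 69 rows.

Cast on 96 stitches; work 69 rows.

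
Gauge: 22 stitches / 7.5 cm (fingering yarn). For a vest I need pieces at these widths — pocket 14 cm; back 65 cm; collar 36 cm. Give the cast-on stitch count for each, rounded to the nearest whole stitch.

pocket 41; back 191; collar 106.

Rate = 22/7.5 = 2.933 sts per cm.
pocket: 14 × 2.933 = 41.07 → 41.
back: 65 × 2.933 = 190.67 → 191.
collar: 36 × 2.933 = 105.60 → 106.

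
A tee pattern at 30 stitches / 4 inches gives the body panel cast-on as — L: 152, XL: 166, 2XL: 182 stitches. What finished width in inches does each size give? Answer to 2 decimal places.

30/4 = 7.5 sts per in.
L: 152 / 7.5 = 20.267 → 20.27 in.
XL: 166 / 7.5 = 22.133 → 22.13 in.
2XL: 182 / 7.5 = 24.267 → 24.27 in.

L 20.27 inches; XL 22.13 inches; 2XL 24.27 inches.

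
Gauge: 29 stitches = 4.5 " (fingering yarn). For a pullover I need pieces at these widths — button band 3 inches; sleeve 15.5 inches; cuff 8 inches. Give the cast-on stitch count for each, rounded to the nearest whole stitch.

Rate = 29/4.5 = 6.444 sts per in.
button band: 3 × 6.444 = 19.33 → 19.
sleeve: 15.5 × 6.444 = 99.89 → 100.
cuff: 8 × 6.444 = 51.56 → 52.

button band 19; sleeve 100; cuff 52.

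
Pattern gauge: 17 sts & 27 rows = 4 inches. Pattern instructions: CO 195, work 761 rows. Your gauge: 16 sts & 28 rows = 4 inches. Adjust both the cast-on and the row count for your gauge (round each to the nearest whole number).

Stitches: 195 × 16/17 = 183.53 → 184.
Rows: 761 × 28/27 = 789.19 → 789.

Cast on 184 stitches; work 789 rows.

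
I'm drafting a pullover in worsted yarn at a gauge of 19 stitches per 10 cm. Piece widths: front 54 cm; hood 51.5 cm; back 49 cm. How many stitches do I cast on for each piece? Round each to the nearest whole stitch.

front 103; hood 98; back 93.

Rate = 19/10 = 1.9 sts per cm.
front: 54 × 1.9 = 102.60 → 103.
hood: 51.5 × 1.9 = 97.85 → 98.
back: 49 × 1.9 = 93.10 → 93.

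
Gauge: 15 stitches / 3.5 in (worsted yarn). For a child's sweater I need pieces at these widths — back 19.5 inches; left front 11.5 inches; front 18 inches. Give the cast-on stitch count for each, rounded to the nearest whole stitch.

back 84; left front 49; front 77.

Rate = 15/3.5 = 4.286 sts per in.
back: 19.5 × 4.286 = 83.57 → 84.
left front: 11.5 × 4.286 = 49.29 → 49.
front: 18 × 4.286 = 77.14 → 77.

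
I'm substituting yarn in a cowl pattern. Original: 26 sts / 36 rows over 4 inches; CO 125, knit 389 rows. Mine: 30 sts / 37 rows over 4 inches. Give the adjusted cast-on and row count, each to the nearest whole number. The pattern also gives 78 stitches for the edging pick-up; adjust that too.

Stitches: 125 × 30/26 = 144.23 → 144.
Rows: 389 × 37/36 = 399.81 → 400.
edging pick-up: 78 × 30/26 = 90.00 → 90.

Cast on 144 stitches; work 400 rows; edging pick-up 90 stitches.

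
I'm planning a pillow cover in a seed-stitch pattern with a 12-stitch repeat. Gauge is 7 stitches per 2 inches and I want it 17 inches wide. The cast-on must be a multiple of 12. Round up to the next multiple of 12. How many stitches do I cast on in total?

7 / 2 = 3.5 sts per inch.
17 × 3.5 = 59.50 sts.
Next multiple of 12: 60.

Cast on 60 stitches.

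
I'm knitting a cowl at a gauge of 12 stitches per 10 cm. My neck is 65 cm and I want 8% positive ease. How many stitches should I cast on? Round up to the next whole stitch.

85 stitches.

Finished = 65 × 1.08 = 70.20 cm.
12 / 10 = 1.2 sts per cm.
70.20 × 1.2 = 84.24 sts.
→ 85 sts.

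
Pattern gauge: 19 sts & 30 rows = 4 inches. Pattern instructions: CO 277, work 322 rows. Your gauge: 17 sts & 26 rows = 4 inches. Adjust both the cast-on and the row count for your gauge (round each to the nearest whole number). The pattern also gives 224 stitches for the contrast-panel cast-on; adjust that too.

Stitches: 277 × 17/19 = 247.84 → 248.
Rows: 322 × 26/30 = 279.07 → 279.
contrast-panel cast-on: 224 × 17/19 = 200.42 → 200.

Cast on 248 stitches; work 279 rows; contrast-panel cast-on 200 stitches.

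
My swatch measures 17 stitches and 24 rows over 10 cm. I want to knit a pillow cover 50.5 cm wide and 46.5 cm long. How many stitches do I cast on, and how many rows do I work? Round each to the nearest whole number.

Cast on 86 stitches and work 112 rows.

Stitch gauge = 17/10 = 1.7 sts/cm; 50.5 × 1.7 = 85.85 → 86 sts.
Row gauge = 24/10 = 2.4 rows/cm; 46.5 × 2.4 = 111.60 → 112 rows.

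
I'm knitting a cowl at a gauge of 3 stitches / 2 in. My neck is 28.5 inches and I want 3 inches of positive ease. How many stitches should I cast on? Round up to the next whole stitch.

Finished = 28.5 + 3 = 31.5 in.
3 / 2 = 1.5 sts per inch.
31.50 × 1.5 = 47.25 sts.
→ 48 sts.

48 stitches.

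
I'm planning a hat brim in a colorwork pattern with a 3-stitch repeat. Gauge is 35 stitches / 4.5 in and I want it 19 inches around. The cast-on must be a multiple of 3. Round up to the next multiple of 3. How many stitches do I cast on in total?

35 / 4.5 = 7.778 sts per inch.
19 × 7.778 = 147.78 sts.
Next multiple of 3: 150.

Cast on 150 stitches.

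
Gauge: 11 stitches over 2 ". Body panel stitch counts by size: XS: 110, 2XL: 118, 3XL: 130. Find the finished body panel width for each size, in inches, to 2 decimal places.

XS 20.00 inches; 2XL 21.45 inches; 3XL 23.64 inches.

11/2 = 5.5 sts per in.
XS: 110 / 5.5 = 20.000 → 20.00 in.
2XL: 118 / 5.5 = 21.455 → 21.45 in.
3XL: 130 / 5.5 = 23.636 → 23.64 in.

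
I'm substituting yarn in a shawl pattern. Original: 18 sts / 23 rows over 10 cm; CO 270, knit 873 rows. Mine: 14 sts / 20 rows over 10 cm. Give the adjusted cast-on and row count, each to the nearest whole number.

Stitches: 270 × 14/18 = 210.00 → 210.
Rows: 873 × 20/23 = 759.13 → 759.

Cast on 210 stitches; work 759 rows.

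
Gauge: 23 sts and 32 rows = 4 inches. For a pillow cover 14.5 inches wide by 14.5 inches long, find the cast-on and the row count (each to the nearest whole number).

Stitch gauge = 23/4 = 5.75 sts/in; 14.5 × 5.75 = 83.38 → 83 sts.
Row gauge = 32/4 = 8 rows/in; 14.5 × 8 = 116.00 → 116 rows.

Cast on 83 stitches and work 116 rows.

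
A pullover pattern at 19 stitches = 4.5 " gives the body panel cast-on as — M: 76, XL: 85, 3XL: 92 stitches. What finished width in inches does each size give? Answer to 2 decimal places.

19/4.5 = 4.222 sts per in.
M: 76 / 4.222 = 18.000 → 18.00 in.
XL: 85 / 4.222 = 20.132 → 20.13 in.
3XL: 92 / 4.222 = 21.789 → 21.79 in.

M 18.00 inches; XL 20.13 inches; 3XL 21.79 inches.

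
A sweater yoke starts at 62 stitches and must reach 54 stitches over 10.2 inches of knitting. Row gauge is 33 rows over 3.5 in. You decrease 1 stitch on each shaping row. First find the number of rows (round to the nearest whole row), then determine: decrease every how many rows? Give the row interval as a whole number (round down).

Decrease every 12th row.

Rows = 10.2 × 9.429 = 96.2 → 96 rows.
Stitches to remove: 8 → 8 shaping rows (at 1 st each).
96 / 8 = 12.00 → every 12 rows.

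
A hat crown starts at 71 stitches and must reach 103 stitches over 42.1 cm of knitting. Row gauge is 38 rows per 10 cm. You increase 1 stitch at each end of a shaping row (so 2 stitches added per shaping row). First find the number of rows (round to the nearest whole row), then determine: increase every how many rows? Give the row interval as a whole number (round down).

Increase every 10th row.

Rows = 42.1 × 3.8 = 160.0 → 160 rows.
Stitches to add: 32 → 16 shaping rows (at 2 st each).
160 / 16 = 10.00 → every 10 rows.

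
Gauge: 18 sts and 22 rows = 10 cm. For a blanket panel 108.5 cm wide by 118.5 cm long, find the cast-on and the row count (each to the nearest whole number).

Cast on 195 stitches and work 261 rows.

Stitch gauge = 18/10 = 1.8 sts/cm; 108.5 × 1.8 = 195.30 → 195 sts.
Row gauge = 22/10 = 2.2 rows/cm; 118.5 × 2.2 = 260.70 → 261 rows.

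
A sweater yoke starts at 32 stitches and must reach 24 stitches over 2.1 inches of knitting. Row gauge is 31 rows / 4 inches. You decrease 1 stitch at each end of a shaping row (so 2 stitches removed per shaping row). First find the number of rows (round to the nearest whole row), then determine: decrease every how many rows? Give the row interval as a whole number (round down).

Decrease every 4th row.

Rows = 2.1 × 7.75 = 16.3 → 16 rows.
Stitches to remove: 8 → 4 shaping rows (at 2 st each).
16 / 4 = 4.00 → every 4 rows.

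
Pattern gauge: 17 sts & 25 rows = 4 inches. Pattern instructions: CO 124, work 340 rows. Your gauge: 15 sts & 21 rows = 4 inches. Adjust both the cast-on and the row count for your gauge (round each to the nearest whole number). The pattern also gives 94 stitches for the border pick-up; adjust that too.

Stitches: 124 × 15/17 = 109.41 → 109.
Rows: 340 × 21/25 = 285.60 → 286.
border pick-up: 94 × 15/17 = 82.94 → 83.

Cast on 109 stitches; work 286 rows; border pick-up 83 stitches.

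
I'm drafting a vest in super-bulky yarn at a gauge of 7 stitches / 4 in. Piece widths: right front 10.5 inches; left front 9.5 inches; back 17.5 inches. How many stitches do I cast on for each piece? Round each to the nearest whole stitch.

right front 18; left front 17; back 31.

Rate = 7/4 = 1.75 sts per in.
right front: 10.5 × 1.75 = 18.38 → 18.
left front: 9.5 × 1.75 = 16.62 → 17.
back: 17.5 × 1.75 = 30.62 → 31.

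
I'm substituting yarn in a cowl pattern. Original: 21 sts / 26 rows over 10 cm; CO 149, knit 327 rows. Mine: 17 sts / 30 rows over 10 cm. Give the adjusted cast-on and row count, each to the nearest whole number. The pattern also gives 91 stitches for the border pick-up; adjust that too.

Stitches: 149 × 17/21 = 120.62 → 121.
Rows: 327 × 30/26 = 377.31 → 377.
border pick-up: 91 × 17/21 = 73.67 → 74.

Cast on 121 stitches; work 377 rows; border pick-up 74 stitches.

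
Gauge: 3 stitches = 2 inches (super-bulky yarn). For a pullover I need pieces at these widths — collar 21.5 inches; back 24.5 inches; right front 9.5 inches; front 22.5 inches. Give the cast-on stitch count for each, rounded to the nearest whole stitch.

collar 32; back 37; right front 14; front 34.

Rate = 3/2 = 1.5 sts per in.
collar: 21.5 × 1.5 = 32.25 → 32.
back: 24.5 × 1.5 = 36.75 → 37.
right front: 9.5 × 1.5 = 14.25 → 14.
front: 22.5 × 1.5 = 33.75 → 34.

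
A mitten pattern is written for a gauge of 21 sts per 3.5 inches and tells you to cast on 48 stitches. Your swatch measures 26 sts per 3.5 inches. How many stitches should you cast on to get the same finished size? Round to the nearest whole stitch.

Scale factor = 26 / 21 = 1.238.
48 × 26 / 21 = 59.43 sts.
→ 59 sts.

Cast on 59 stitches.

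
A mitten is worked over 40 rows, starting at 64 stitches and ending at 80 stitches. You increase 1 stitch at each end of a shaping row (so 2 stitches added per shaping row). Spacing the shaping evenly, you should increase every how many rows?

Stitches to add: |80 − 64| = 16.
Shaping rows needed: 16 / 2 = 8.
40 rows / 8 = every 5 rows.

Increase every 5th row.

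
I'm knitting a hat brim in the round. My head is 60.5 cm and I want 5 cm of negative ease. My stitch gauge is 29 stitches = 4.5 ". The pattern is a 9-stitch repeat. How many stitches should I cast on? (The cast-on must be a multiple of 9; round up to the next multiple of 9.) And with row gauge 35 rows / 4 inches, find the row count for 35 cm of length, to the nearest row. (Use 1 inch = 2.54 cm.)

Cast on 144 stitches; work 121 rows.

Finished = 60.5 − 5 = 55.5 cm.
55.5 cm × 1/2.54 = 21.85 inches.
29/4.5 = 6.444 sts per in; 21.85 × 6.444 = 140.81 sts.
Next multiple of 9 → 144.
35 cm = 13.78 inches; × 8.75 = 120.57 → 121 rows.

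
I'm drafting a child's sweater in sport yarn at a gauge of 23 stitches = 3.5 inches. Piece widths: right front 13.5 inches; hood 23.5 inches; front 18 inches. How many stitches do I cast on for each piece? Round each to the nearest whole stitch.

Rate = 23/3.5 = 6.571 sts per in.
right front: 13.5 × 6.571 = 88.71 → 89.
hood: 23.5 × 6.571 = 154.43 → 154.
front: 18 × 6.571 = 118.29 → 118.

right front 89; hood 154; front 118.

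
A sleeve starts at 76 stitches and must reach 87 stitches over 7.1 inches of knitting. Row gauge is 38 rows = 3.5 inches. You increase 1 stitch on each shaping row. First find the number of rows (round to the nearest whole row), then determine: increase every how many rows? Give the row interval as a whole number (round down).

Rows = 7.1 × 10.857 = 77.1 → 77 rows.
Stitches to add: 11 → 11 shaping rows (at 1 st each).
77 / 11 = 7.00 → every 7 rows.

Increase every 7th row.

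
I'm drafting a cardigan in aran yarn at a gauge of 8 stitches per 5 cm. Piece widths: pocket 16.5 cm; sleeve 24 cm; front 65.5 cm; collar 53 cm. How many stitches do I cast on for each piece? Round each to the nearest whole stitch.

Rate = 8/5 = 1.6 sts per cm.
pocket: 16.5 × 1.6 = 26.40 → 26.
sleeve: 24 × 1.6 = 38.40 → 38.
front: 65.5 × 1.6 = 104.80 → 105.
collar: 53 × 1.6 = 84.80 → 85.

pocket 26; sleeve 38; front 105; collar 85.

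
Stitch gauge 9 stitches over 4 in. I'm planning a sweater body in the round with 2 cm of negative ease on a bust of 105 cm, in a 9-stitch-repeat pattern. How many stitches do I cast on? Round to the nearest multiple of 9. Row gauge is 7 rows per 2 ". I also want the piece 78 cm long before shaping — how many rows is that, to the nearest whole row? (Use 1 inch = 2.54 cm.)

Cast on 90 stitches; work 107 rows.

Finished = 105 − 2 = 103 cm.
103 cm × 1/2.54 = 40.55 inches.
9/4 = 2.25 sts per in; 40.55 × 2.25 = 91.24 sts.
Nearest multiple of 9 → 90.
78 cm = 30.71 inches; × 3.5 = 107.48 → 107 rows.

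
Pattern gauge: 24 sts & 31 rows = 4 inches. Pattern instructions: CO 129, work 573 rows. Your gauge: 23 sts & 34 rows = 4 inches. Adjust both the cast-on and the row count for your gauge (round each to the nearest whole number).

Cast on 124 stitches; work 628 rows.

Stitches: 129 × 23/24 = 123.62 → 124.
Rows: 573 × 34/31 = 628.45 → 628.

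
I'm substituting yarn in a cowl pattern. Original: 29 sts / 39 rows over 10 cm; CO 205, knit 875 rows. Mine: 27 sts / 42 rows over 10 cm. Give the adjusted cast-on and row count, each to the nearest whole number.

Cast on 191 stitches; work 942 rows.

Stitches: 205 × 27/29 = 190.86 → 191.
Rows: 875 × 42/39 = 942.31 → 942.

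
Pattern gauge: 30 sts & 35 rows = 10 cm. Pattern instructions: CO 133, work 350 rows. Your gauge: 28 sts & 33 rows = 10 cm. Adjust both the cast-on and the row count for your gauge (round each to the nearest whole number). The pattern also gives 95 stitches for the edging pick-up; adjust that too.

Stitches: 133 × 28/30 = 124.13 → 124.
Rows: 350 × 33/35 = 330.00 → 330.
edging pick-up: 95 × 28/30 = 88.67 → 89.

Cast on 124 stitches; work 330 rows; edging pick-up 89 stitches.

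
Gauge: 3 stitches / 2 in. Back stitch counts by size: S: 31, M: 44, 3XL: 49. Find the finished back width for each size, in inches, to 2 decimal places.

3/2 = 1.5 sts per in.
S: 31 / 1.5 = 20.667 → 20.67 in.
M: 44 / 1.5 = 29.333 → 29.33 in.
3XL: 49 / 1.5 = 32.667 → 32.67 in.

S 20.67 inches; M 29.33 inches; 3XL 32.67 inches.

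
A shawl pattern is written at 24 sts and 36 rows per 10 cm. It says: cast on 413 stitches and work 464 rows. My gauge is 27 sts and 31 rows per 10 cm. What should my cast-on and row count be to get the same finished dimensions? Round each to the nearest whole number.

Cast on 465 stitches; work 400 rows.

Stitches: 413 × 27/24 = 464.62 → 465.
Rows: 464 × 31/36 = 399.56 → 400.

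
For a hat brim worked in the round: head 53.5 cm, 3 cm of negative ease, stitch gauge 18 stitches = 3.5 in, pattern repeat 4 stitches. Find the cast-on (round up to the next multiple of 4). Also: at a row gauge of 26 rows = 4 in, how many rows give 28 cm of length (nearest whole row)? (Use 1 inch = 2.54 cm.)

Cast on 104 stitches; work 72 rows.

Finished = 53.5 − 3 = 50.5 cm.
50.5 cm × 1/2.54 = 19.88 inches.
18/3.5 = 5.143 sts per in; 19.88 × 5.143 = 102.25 sts.
Next multiple of 4 → 104.
28 cm = 11.02 inches; × 6.5 = 71.65 → 72 rows.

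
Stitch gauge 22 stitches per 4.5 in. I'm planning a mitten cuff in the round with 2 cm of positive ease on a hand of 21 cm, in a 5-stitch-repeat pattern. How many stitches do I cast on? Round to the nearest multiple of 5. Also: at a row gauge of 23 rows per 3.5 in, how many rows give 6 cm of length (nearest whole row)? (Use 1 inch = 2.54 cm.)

Finished = 21 + 2 = 23 cm.
23 cm × 1/2.54 = 9.06 inches.
22/4.5 = 4.889 sts per in; 9.06 × 4.889 = 44.27 sts.
Nearest multiple of 5 → 45.
6 cm = 2.36 inches; × 6.571 = 15.52 → 16 rows.

Cast on 45 stitches; work 16 rows.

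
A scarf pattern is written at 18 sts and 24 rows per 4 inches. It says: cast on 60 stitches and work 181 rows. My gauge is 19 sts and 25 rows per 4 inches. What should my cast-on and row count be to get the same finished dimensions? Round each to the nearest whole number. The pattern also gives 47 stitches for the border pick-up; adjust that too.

Cast on 63 stitches; work 189 rows; border pick-up 50 stitches.

Stitches: 60 × 19/18 = 63.33 → 63.
Rows: 181 × 25/24 = 188.54 → 189.
border pick-up: 47 × 19/18 = 49.61 → 50.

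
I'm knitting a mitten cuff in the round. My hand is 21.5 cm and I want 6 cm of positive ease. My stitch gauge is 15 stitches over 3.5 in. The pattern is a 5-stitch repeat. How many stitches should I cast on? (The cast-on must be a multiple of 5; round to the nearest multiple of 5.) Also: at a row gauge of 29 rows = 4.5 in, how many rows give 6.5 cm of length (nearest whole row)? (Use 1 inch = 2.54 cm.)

Finished = 21.5 + 6 = 27.5 cm.
27.5 cm × 1/2.54 = 10.83 inches.
15/3.5 = 4.286 sts per in; 10.83 × 4.286 = 46.40 sts.
Nearest multiple of 5 → 45.
6.5 cm = 2.56 inches; × 6.444 = 16.49 → 16 rows.

Cast on 45 stitches; work 16 rows.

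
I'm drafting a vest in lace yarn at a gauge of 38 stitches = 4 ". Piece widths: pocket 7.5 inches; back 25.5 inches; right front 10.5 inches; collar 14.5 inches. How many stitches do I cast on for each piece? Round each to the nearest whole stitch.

pocket 71; back 242; right front 100; collar 138.

Rate = 38/4 = 9.5 sts per in.
pocket: 7.5 × 9.5 = 71.25 → 71.
back: 25.5 × 9.5 = 242.25 → 242.
right front: 10.5 × 9.5 = 99.75 → 100.
collar: 14.5 × 9.5 = 137.75 → 138.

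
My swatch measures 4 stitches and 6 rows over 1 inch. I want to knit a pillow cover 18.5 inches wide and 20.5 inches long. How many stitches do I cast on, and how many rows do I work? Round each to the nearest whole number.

Stitch gauge = 4/1 = 4 sts/in; 18.5 × 4 = 74.00 → 74 sts.
Row gauge = 6/1 = 6 rows/in; 20.5 × 6 = 123.00 → 123 rows.

Cast on 74 stitches and work 123 rows.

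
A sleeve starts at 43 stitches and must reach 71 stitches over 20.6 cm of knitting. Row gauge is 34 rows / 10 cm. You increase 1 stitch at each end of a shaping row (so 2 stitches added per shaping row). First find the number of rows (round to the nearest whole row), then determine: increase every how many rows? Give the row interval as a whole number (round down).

Rows = 20.6 × 3.4 = 70.0 → 70 rows.
Stitches to add: 28 → 14 shaping rows (at 2 st each).
70 / 14 = 5.00 → every 5 rows.

Increase every 5th row.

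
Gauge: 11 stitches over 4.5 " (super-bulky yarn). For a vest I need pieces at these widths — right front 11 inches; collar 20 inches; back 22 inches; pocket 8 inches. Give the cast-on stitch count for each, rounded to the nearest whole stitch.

right front 27; collar 49; back 54; pocket 20.

Rate = 11/4.5 = 2.444 sts per in.
right front: 11 × 2.444 = 26.89 → 27.
collar: 20 × 2.444 = 48.89 → 49.
back: 22 × 2.444 = 53.78 → 54.
pocket: 8 × 2.444 = 19.56 → 20.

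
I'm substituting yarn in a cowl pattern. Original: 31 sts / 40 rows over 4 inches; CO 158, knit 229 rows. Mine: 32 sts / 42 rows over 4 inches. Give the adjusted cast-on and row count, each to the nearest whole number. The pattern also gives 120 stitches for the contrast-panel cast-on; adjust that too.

Cast on 163 stitches; work 240 rows; contrast-panel cast-on 124 stitches.

Stitches: 158 × 32/31 = 163.10 → 163.
Rows: 229 × 42/40 = 240.45 → 240.
contrast-panel cast-on: 120 × 32/31 = 123.87 → 124.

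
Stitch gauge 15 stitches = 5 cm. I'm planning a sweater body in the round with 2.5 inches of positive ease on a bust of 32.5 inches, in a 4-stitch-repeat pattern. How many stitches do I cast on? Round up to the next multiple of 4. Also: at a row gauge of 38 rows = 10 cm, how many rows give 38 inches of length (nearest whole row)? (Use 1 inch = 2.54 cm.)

Cast on 268 stitches; work 367 rows.

Finished = 32.5 + 2.5 = 35 inches.
35 inches × 2.54 = 88.90 cm.
15/5 = 3 sts per cm; 88.90 × 3 = 266.70 sts.
Next multiple of 4 → 268.
38 inches = 96.52 cm; × 3.8 = 366.78 → 367 rows.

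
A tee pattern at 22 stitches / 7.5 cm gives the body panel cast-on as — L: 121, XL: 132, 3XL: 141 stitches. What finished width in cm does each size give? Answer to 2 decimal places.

L 41.25 cm; XL 45.00 cm; 3XL 48.07 cm.

22/7.5 = 2.933 sts per cm.
L: 121 / 2.933 = 41.250 → 41.25 cm.
XL: 132 / 2.933 = 45.000 → 45.00 cm.
3XL: 141 / 2.933 = 48.068 → 48.07 cm.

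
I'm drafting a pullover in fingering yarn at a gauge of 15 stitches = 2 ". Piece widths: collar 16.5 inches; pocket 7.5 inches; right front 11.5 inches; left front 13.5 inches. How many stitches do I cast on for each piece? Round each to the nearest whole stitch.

Rate = 15/2 = 7.5 sts per in.
collar: 16.5 × 7.5 = 123.75 → 124.
pocket: 7.5 × 7.5 = 56.25 → 56.
right front: 11.5 × 7.5 = 86.25 → 86.
left front: 13.5 × 7.5 = 101.25 → 101.

collar 124; pocket 56; right front 86; left front 101.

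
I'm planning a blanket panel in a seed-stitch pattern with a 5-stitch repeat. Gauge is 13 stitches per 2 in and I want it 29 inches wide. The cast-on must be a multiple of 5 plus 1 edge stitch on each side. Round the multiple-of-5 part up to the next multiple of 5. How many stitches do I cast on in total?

13 / 2 = 6.5 sts per inch.
29 × 6.5 = 188.50 sts.
Less 2 edge sts → 186.50 for the repeat.
Next multiple of 5: 190.
Add back 2 edge sts → 192.

CO 192 sts.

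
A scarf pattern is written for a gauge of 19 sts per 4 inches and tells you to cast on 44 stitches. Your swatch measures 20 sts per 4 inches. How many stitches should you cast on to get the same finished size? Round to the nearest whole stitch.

CO 46 sts.

Scale factor = 20 / 19 = 1.053.
44 × 20 / 19 = 46.32 sts.
→ 46 sts.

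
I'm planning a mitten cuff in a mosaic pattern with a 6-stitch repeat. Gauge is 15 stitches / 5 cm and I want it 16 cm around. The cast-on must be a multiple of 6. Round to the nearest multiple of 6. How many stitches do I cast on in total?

48 stitches.

15 / 5 = 3 sts per cm.
16 × 3 = 48.00 sts.
Nearest multiple of 6: 48.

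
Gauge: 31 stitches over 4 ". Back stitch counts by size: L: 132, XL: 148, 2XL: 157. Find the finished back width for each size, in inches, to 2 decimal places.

31/4 = 7.75 sts per in.
L: 132 / 7.75 = 17.032 → 17.03 in.
XL: 148 / 7.75 = 19.097 → 19.10 in.
2XL: 157 / 7.75 = 20.258 → 20.26 in.

L 17.03 inches; XL 19.10 inches; 2XL 20.26 inches.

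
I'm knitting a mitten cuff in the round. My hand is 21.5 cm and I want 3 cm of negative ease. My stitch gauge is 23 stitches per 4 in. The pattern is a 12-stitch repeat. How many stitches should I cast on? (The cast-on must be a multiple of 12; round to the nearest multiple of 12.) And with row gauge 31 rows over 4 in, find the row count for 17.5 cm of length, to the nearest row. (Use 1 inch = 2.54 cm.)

Cast on 36 stitches; work 53 rows.

Finished = 21.5 − 3 = 18.5 cm.
18.5 cm × 1/2.54 = 7.28 inches.
23/4 = 5.75 sts per in; 7.28 × 5.75 = 41.88 sts.
Nearest multiple of 12 → 36.
17.5 cm = 6.89 inches; × 7.75 = 53.40 → 53 rows.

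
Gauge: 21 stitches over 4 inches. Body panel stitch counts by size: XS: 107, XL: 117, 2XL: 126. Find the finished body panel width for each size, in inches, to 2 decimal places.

XS 20.38 inches; XL 22.29 inches; 2XL 24.00 inches.

21/4 = 5.25 sts per in.
XS: 107 / 5.25 = 20.381 → 20.38 in.
XL: 117 / 5.25 = 22.286 → 22.29 in.
2XL: 126 / 5.25 = 24.000 → 24.00 in.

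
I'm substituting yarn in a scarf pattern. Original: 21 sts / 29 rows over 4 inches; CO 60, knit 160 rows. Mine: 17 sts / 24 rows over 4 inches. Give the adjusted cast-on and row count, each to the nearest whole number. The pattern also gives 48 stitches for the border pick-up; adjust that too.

Stitches: 60 × 17/21 = 48.57 → 49.
Rows: 160 × 24/29 = 132.41 → 132.
border pick-up: 48 × 17/21 = 38.86 → 39.

Cast on 49 stitches; work 132 rows; border pick-up 39 stitches.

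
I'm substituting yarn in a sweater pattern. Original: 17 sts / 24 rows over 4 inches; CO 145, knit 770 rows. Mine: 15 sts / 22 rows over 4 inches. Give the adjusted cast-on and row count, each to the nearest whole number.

Stitches: 145 × 15/17 = 127.94 → 128.
Rows: 770 × 22/24 = 705.83 → 706.

Cast on 128 stitches; work 706 rows.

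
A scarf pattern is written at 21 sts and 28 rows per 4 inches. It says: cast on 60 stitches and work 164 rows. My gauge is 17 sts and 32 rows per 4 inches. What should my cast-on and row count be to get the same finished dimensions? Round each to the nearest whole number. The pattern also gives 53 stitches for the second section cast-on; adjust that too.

Stitches: 60 × 17/21 = 48.57 → 49.
Rows: 164 × 32/28 = 187.43 → 187.
second section cast-on: 53 × 17/21 = 42.90 → 43.

Cast on 49 stitches; work 187 rows; second section cast-on 43 stitches.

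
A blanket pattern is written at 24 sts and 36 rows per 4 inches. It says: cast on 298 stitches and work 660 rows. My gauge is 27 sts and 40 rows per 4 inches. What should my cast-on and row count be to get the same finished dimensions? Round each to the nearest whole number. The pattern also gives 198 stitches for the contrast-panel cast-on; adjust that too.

Stitches: 298 × 27/24 = 335.25 → 335.
Rows: 660 × 40/36 = 733.33 → 733.
contrast-panel cast-on: 198 × 27/24 = 222.75 → 223.

Cast on 335 stitches; work 733 rows; contrast-panel cast-on 223 stitches.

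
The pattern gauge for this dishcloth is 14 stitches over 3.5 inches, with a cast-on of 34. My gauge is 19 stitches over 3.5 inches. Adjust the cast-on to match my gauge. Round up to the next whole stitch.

Scale factor = 19 / 14 = 1.357.
34 × 19 / 14 = 46.14 sts.
→ 47 sts.

Cast on 47 stitches.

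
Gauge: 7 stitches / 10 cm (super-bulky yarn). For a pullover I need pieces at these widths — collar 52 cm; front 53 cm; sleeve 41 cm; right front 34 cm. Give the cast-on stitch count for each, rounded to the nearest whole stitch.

collar 36; front 37; sleeve 29; right front 24.

Rate = 7/10 = 0.7 sts per cm.
collar: 52 × 0.7 = 36.40 → 36.
front: 53 × 0.7 = 37.10 → 37.
sleeve: 41 × 0.7 = 28.70 → 29.
right front: 34 × 0.7 = 23.80 → 24.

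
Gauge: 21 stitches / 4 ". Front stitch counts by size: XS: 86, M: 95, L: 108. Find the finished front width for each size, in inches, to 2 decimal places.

21/4 = 5.25 sts per in.
XS: 86 / 5.25 = 16.381 → 16.38 in.
M: 95 / 5.25 = 18.095 → 18.10 in.
L: 108 / 5.25 = 20.571 → 20.57 in.

XS 16.38 inches; M 18.10 inches; L 20.57 inches.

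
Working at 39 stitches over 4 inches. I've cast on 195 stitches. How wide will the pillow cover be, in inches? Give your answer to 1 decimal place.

20.0 inches.

39 stitches / 4 inch = 9.75 stitches per inch.
195 / 9.75 = 20.00 inches.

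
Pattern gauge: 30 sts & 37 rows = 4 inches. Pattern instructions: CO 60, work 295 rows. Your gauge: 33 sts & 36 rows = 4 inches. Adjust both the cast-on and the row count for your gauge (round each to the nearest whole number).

Stitches: 60 × 33/30 = 66.00 → 66.
Rows: 295 × 36/37 = 287.03 → 287.

Cast on 66 stitches; work 287 rows.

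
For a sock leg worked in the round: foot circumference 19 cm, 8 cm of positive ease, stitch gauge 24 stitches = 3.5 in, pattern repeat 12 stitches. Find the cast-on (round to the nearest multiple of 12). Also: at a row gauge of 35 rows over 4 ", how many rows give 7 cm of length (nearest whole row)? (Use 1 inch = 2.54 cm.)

Cast on 72 stitches; work 24 rows.

Finished = 19 + 8 = 27 cm.
27 cm × 1/2.54 = 10.63 inches.
24/3.5 = 6.857 sts per in; 10.63 × 6.857 = 72.89 sts.
Nearest multiple of 12 → 72.
7 cm = 2.76 inches; × 8.75 = 24.11 → 24 rows.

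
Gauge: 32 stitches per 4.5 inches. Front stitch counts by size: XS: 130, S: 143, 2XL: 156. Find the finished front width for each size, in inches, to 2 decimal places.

32/4.5 = 7.111 sts per in.
XS: 130 / 7.111 = 18.281 → 18.28 in.
S: 143 / 7.111 = 20.109 → 20.11 in.
2XL: 156 / 7.111 = 21.938 → 21.94 in.

XS 18.28 inches; S 20.11 inches; 2XL 21.94 inches.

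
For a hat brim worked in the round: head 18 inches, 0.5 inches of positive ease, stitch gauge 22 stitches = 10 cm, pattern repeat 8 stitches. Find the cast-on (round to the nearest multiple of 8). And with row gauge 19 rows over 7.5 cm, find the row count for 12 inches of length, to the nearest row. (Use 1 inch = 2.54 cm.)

Cast on 104 stitches; work 77 rows.

Finished = 18 + 0.5 = 18.5 inches.
18.5 inches × 2.54 = 46.99 cm.
22/10 = 2.2 sts per cm; 46.99 × 2.2 = 103.38 sts.
Nearest multiple of 8 → 104.
12 inches = 30.48 cm; × 2.533 = 77.22 → 77 rows.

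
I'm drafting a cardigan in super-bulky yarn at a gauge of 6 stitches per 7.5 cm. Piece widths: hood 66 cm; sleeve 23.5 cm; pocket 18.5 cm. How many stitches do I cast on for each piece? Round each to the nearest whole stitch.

hood 53; sleeve 19; pocket 15.

Rate = 6/7.5 = 0.8 sts per cm.
hood: 66 × 0.8 = 52.80 → 53.
sleeve: 23.5 × 0.8 = 18.80 → 19.
pocket: 18.5 × 0.8 = 14.80 → 15.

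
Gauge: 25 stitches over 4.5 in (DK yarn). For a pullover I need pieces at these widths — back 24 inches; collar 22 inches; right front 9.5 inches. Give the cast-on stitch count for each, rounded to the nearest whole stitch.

back 133; collar 122; right front 53.

Rate = 25/4.5 = 5.556 sts per in.
back: 24 × 5.556 = 133.33 → 133.
collar: 22 × 5.556 = 122.22 → 122.
right front: 9.5 × 5.556 = 52.78 → 53.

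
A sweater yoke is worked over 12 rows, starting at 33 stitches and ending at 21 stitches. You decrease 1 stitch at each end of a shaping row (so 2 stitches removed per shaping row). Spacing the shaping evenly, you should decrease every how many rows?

Decrease every 2nd row.

Stitches to remove: |21 − 33| = 12.
Shaping rows needed: 12 / 2 = 6.
12 rows / 6 = every 2 rows.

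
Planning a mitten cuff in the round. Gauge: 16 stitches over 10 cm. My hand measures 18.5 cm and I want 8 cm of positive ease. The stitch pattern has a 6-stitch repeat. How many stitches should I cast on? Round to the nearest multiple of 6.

Finished = 18.5 + 8 = 26.5 cm.
16 / 10 = 1.6 sts/cm.
26.5 × 1.6 = 42.40 sts.
Nearest multiple of 6: 42.

42 stitches.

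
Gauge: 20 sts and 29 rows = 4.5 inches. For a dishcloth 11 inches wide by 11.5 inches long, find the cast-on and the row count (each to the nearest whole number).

Cast on 49 stitches and work 74 rows.

Stitch gauge = 20/4.5 = 4.444 sts/in; 11 × 4.444 = 48.89 → 49 sts.
Row gauge = 29/4.5 = 6.444 rows/in; 11.5 × 6.444 = 74.11 → 74 rows.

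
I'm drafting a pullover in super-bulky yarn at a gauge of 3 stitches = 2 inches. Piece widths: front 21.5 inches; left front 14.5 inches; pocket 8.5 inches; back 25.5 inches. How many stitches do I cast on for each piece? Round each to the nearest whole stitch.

front 32; left front 22; pocket 13; back 38.

Rate = 3/2 = 1.5 sts per in.
front: 21.5 × 1.5 = 32.25 → 32.
left front: 14.5 × 1.5 = 21.75 → 22.
pocket: 8.5 × 1.5 = 12.75 → 13.
back: 25.5 × 1.5 = 38.25 → 38.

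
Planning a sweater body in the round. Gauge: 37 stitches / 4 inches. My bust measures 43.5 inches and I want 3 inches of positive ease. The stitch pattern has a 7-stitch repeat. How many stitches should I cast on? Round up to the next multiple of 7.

Finished = 43.5 + 3 = 46.5 inches.
37 / 4 = 9.25 sts/in.
46.5 × 9.25 = 430.12 sts.
Next multiple of 7: 434.

434 stitches.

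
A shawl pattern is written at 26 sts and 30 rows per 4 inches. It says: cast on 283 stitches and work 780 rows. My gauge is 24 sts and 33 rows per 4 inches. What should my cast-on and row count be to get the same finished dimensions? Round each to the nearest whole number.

Cast on 261 stitches; work 858 rows.

Stitches: 283 × 24/26 = 261.23 → 261.
Rows: 780 × 33/30 = 858.00 → 858.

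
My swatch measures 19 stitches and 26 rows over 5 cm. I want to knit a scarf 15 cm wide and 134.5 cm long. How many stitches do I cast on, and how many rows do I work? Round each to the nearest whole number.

Cast on 57 stitches and work 699 rows.

Stitch gauge = 19/5 = 3.8 sts/cm; 15 × 3.8 = 57.00 → 57 sts.
Row gauge = 26/5 = 5.2 rows/cm; 134.5 × 5.2 = 699.40 → 699 rows.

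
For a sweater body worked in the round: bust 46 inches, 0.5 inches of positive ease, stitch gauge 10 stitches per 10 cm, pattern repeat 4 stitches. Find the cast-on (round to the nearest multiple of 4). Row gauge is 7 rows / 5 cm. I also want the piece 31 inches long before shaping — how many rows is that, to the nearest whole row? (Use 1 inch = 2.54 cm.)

Finished = 46 + 0.5 = 46.5 inches.
46.5 inches × 2.54 = 118.11 cm.
10/10 = 1 sts per cm; 118.11 × 1 = 118.11 sts.
Nearest multiple of 4 → 120.
31 inches = 78.74 cm; × 1.4 = 110.24 → 110 rows.

Cast on 120 stitches; work 110 rows.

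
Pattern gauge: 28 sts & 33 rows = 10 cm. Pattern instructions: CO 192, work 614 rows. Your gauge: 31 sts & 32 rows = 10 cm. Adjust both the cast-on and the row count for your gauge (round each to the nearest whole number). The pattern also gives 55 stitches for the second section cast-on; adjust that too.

Stitches: 192 × 31/28 = 212.57 → 213.
Rows: 614 × 32/33 = 595.39 → 595.
second section cast-on: 55 × 31/28 = 60.89 → 61.

Cast on 213 stitches; work 595 rows; second section cast-on 61 stitches.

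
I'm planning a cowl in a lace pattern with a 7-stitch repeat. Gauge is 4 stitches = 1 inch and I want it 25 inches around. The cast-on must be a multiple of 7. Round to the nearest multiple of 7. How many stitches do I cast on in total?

4 / 1 = 4 sts per inch.
25 × 4 = 100.00 sts.
Nearest multiple of 7: 98.

98 stitches.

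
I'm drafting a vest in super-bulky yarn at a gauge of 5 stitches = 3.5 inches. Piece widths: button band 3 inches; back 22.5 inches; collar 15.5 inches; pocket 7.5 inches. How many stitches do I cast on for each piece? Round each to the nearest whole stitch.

button band 4; back 32; collar 22; pocket 11.

Rate = 5/3.5 = 1.429 sts per in.
button band: 3 × 1.429 = 4.29 → 4.
back: 22.5 × 1.429 = 32.14 → 32.
collar: 15.5 × 1.429 = 22.14 → 22.
pocket: 7.5 × 1.429 = 10.71 → 11.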